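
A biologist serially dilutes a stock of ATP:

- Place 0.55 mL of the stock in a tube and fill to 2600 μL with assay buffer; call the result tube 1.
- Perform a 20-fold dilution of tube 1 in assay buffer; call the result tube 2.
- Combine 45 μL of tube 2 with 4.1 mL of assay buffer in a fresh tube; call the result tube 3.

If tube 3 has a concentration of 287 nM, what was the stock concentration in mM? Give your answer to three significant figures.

2.50 mM

Step 1: 0.55 mL brought to 2600 μL → factor 2.6/0.55 = 4.7273
Step 2: 20-fold → factor 20
Step 3: 45 μL + 4.1 mL = 4145 μL total → factor 4145/45 = 92.111
Overall dilution factor = 4.7273 × 20 × 92.111 = 8708.7
Stock = 287 nM × 8708.7 = 2.499 × 10^6 nM = 2.50 mM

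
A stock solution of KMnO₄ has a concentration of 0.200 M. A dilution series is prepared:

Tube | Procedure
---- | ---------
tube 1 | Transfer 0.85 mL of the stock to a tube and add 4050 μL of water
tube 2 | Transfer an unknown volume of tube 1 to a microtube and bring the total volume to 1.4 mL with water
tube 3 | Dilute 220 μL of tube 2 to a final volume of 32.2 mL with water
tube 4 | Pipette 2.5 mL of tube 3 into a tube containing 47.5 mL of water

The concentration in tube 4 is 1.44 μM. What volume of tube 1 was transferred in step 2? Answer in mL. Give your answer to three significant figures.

0.170 mL

Step 1: 0.85 mL + 4050 μL = 4.9 mL total → factor 4.9/0.85 = 5.7647
Step 2: v brought to 1.4 mL → factor = 1.4 mL/v
Step 3: 220 μL brought to 32.2 mL → factor 32200/220 = 146.36
Step 4: 2.5 mL + 47.5 mL = 50 mL total → factor 50/2.5 = 20
Product of known-step factors = 16875
Overall factor = 0.200 M / (1.44 μM) = 1.3889 × 10^5
Step-2 factor = 1.3889 × 10^5 / 16875 = 8.2305
v = 1.4 mL / 8.2305 = 0.170 mL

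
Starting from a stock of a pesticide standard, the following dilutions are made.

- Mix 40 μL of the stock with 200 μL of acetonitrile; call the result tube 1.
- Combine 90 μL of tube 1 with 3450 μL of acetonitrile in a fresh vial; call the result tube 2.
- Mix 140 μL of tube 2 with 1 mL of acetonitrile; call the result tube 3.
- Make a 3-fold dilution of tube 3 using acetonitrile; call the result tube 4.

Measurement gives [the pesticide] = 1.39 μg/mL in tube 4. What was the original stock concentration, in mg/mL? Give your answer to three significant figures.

Step 1: 40 μL + 200 μL = 240 μL total → factor 240/40 = 6
Step 2: 90 μL + 3450 μL = 3540 μL total → factor 3540/90 = 39.333
Step 3: 140 μL + 1 mL = 1140 μL total → factor 1140/140 = 8.1429
Step 4: 3-fold → factor 3
Overall dilution factor = 6 × 39.333 × 8.1429 × 3 = 5765.1
Stock = 1.39 μg/mL × 5765.1 = 8014 μg/mL = 8.01 mg/mL

8.01 mg/mL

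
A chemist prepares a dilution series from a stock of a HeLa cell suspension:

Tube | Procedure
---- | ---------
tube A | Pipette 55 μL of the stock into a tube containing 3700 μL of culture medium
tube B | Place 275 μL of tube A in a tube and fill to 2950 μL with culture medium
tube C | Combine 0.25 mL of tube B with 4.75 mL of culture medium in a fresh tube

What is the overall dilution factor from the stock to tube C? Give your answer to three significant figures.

1.46 × 10^4

Step 1: 55 μL + 3700 μL = 3755 μL total → factor 3755/55 = 68.273
Step 2: 275 μL brought to 2950 μL → factor 2950/275 = 10.727
Step 3: 0.25 mL + 4.75 mL = 5 mL total → factor 5/0.25 = 20
Overall dilution factor = 68.273 × 10.727 × 20 = 14648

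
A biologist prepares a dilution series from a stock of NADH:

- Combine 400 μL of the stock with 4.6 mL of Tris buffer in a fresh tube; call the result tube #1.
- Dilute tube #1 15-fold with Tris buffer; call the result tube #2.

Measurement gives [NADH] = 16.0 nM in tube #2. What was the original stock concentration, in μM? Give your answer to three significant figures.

Step 1: 400 μL + 4.6 mL = 5000 μL total → factor 5000/400 = 12.5
Step 2: 15-fold → factor 15
Overall dilution factor = 12.5 × 15 = 187.5
Stock = 16.0 nM × 187.5 = 3000 nM = 3.00 μM

3.00 μM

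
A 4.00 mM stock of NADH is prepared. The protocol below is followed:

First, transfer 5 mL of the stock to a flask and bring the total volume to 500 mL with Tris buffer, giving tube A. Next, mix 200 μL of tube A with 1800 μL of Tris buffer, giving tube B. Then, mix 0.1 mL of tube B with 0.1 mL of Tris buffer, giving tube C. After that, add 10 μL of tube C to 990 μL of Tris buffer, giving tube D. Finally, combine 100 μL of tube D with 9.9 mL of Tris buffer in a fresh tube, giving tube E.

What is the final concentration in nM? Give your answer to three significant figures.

0.200 nM

Step 1: 5 mL brought to 500 mL → factor 500/5 = 100
Step 2: 200 μL + 1800 μL = 2000 μL total → factor 2000/200 = 10
Step 3: 0.1 mL + 0.1 mL = 0.2 mL total → factor 0.2/0.1 = 2
Step 4: 10 μL + 990 μL = 1000 μL total → factor 1000/10 = 100
Step 5: 100 μL + 9.9 mL = 10000 μL total → factor 10000/100 = 100
Overall dilution factor = 100 × 10 × 2 × 100 × 100 = 2 × 10^7
Final = 4.00 mM / 2 × 10^7 = 2.000 × 10^-7 mM = 0.200 nM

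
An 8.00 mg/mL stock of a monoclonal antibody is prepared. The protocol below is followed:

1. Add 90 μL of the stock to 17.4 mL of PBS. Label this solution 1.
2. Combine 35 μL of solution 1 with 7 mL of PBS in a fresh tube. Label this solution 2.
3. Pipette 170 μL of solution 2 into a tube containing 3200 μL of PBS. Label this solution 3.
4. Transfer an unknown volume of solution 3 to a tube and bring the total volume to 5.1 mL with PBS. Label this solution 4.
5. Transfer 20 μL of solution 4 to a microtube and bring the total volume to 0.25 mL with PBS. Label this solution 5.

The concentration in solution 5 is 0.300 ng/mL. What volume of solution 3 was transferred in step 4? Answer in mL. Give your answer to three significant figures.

Step 1: 90 μL + 17.4 mL = 17490 μL total → factor 17490/90 = 194.33
Step 2: 35 μL + 7 mL = 7035 μL total → factor 7035/35 = 201
Step 3: 170 μL + 3200 μL = 3370 μL total → factor 3370/170 = 19.824
Step 4: v brought to 5.1 mL → factor = 5.1 mL/v
Step 5: 20 μL brought to 0.25 mL → factor 250/20 = 12.5
Product of known-step factors = 9.6791 × 10^6
Overall factor = 8.00 mg/mL / (0.300 ng/mL) = 2.6667 × 10^7
Step-4 factor = 2.6667 × 10^7 / 9.6791 × 10^6 = 2.7551
v = 5.1 mL / 2.7551 = 1.85 mL

1.85 mL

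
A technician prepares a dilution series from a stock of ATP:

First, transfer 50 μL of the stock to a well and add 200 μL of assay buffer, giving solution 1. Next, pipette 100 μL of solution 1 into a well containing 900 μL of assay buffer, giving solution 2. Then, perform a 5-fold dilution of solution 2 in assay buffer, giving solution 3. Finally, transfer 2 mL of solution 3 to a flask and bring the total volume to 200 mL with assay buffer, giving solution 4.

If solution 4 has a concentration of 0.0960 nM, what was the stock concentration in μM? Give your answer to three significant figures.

2.40 μM

Step 1: 50 μL + 200 μL = 250 μL total → factor 250/50 = 5
Step 2: 100 μL + 900 μL = 1000 μL total → factor 1000/100 = 10
Step 3: 5-fold → factor 5
Step 4: 2 mL brought to 200 mL → factor 200/2 = 100
Overall dilution factor = 5 × 10 × 5 × 100 = 25000
Stock = 0.0960 nM × 25000 = 2400 nM = 2.40 μM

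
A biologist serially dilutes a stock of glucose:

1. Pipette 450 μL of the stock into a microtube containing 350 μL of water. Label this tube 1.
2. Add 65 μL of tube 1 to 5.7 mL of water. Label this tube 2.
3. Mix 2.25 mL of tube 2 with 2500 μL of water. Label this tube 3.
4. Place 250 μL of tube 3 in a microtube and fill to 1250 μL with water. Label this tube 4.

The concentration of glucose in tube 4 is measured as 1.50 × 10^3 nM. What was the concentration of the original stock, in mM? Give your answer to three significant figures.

2.50 mM

Step 1: 450 μL + 350 μL = 800 μL total → factor 800/450 = 1.7778
Step 2: 65 μL + 5.7 mL = 5765 μL total → factor 5765/65 = 88.692
Step 3: 2.25 mL + 2500 μL = 4.75 mL total → factor 4.75/2.25 = 2.1111
Step 4: 250 μL brought to 1250 μL → factor 1250/250 = 5
Overall dilution factor = 1.7778 × 88.692 × 2.1111 × 5 = 1664.3
Stock = 1.50 × 10^3 nM × 1664.3 = 2.497 × 10^6 nM = 2.50 mM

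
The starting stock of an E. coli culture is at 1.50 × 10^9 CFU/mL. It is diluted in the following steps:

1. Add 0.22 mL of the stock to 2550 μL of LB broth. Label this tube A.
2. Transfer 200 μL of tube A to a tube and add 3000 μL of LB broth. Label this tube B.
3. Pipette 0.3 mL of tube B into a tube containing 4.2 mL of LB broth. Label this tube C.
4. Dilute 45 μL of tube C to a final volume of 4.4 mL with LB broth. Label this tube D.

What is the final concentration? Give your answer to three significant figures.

5.08 × 10^3 CFU/mL

Step 1: 0.22 mL + 2550 μL = 2.77 mL total → factor 2.77/0.22 = 12.591
Step 2: 200 μL + 3000 μL = 3200 μL total → factor 3200/200 = 16
Step 3: 0.3 mL + 4.2 mL = 4.5 mL total → factor 4.5/0.3 = 15
Step 4: 45 μL brought to 4.4 mL → factor 4400/45 = 97.778
Overall dilution factor = 12.591 × 16 × 15 × 97.778 = 2.9547 × 10^5
Final = 1.50 × 10^9 CFU/mL / 2.9547 × 10^5 = 5.08 × 10^3 CFU/mL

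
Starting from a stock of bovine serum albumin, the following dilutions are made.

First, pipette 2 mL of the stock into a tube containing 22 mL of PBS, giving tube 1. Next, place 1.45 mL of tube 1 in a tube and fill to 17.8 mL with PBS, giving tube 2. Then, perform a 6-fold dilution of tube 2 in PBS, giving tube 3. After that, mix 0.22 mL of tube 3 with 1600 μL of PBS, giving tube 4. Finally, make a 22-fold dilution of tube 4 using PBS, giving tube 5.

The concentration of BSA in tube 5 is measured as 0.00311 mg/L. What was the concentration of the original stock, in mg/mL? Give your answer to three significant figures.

0.500 mg/mL

Step 1: 2 mL + 22 mL = 24 mL total → factor 24/2 = 12
Step 2: 1.45 mL brought to 17.8 mL → factor 17.8/1.45 = 12.276
Step 3: 6-fold → factor 6
Step 4: 0.22 mL + 1600 μL = 1.82 mL total → factor 1.82/0.22 = 8.2727
Step 5: 22-fold → factor 22
Overall dilution factor = 12 × 12.276 × 6 × 8.2727 × 22 = 1.6086 × 10^5
Stock = 0.00311 mg/L × 1.6086 × 10^5 = 500.3 mg/L = 0.500 mg/mL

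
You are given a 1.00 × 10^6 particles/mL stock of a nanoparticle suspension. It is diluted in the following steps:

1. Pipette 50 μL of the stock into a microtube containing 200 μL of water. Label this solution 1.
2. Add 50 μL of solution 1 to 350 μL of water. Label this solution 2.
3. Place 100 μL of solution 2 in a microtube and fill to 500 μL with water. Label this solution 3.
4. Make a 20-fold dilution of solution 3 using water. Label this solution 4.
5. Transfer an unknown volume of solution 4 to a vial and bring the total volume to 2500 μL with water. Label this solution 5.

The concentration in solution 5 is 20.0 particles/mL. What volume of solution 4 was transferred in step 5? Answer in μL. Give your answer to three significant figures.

200 μL

Step 1: 50 μL + 200 μL = 250 μL total → factor 250/50 = 5
Step 2: 50 μL + 350 μL = 400 μL total → factor 400/50 = 8
Step 3: 100 μL brought to 500 μL → factor 500/100 = 5
Step 4: 20-fold → factor 20
Step 5: v brought to 2500 μL → factor = 2500 μL/v
Product of known-step factors = 4000
Overall factor = 1.00 × 10^6 particles/mL / (20.0 particles/mL) = 50000
Step-5 factor = 50000 / 4000 = 12.5
v = 2500 μL / 12.5 = 200 μL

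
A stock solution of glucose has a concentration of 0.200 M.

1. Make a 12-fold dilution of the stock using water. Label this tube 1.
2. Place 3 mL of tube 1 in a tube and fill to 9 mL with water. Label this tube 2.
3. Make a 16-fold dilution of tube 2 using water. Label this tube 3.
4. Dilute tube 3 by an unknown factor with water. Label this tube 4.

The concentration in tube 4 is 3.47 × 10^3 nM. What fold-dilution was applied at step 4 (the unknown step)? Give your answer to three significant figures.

100-fold

Step 1: 12-fold → factor 12
Step 2: 3 mL brought to 9 mL → factor 9/3 = 3
Step 3: 16-fold → factor 16
Step 4: unknown factor x
Product of known-step factors = 576
Overall factor = 0.200 M / (3.47 × 10^3 nM) = 57637
x = 57637 / 576 = 100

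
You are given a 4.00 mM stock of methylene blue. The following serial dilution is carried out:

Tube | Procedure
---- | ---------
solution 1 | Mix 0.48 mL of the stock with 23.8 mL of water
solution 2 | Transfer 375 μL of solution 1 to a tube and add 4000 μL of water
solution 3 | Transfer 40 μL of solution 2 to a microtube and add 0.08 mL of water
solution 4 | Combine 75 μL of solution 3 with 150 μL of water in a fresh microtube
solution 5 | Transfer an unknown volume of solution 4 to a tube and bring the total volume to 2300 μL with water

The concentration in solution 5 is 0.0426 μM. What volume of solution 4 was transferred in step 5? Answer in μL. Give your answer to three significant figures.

130 μL

Step 1: 0.48 mL + 23.8 mL = 24.28 mL total → factor 24.28/0.48 = 50.583
Step 2: 375 μL + 4000 μL = 4375 μL total → factor 4375/375 = 11.667
Step 3: 40 μL + 0.08 mL = 120 μL total → factor 120/40 = 3
Step 4: 75 μL + 150 μL = 225 μL total → factor 225/75 = 3
Step 5: v brought to 2300 μL → factor = 2300 μL/v
Product of known-step factors = 5311.2
Overall factor = 4.00 mM / (0.0426 μM) = 93897
Step-5 factor = 93897 / 5311.2 = 17.679
v = 2300 μL / 17.679 = 130 μL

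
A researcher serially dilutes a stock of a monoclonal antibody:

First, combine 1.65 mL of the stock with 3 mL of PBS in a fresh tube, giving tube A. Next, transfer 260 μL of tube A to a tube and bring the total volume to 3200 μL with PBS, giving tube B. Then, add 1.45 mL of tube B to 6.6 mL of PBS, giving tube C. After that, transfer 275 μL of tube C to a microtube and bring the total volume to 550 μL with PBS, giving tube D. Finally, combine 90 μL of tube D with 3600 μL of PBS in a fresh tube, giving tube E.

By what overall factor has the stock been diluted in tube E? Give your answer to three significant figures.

Step 1: 1.65 mL + 3 mL = 4.65 mL total → factor 4.65/1.65 = 2.8182
Step 2: 260 μL brought to 3200 μL → factor 3200/260 = 12.308
Step 3: 1.45 mL + 6.6 mL = 8.05 mL total → factor 8.05/1.45 = 5.5517
Step 4: 275 μL brought to 550 μL → factor 550/275 = 2
Step 5: 90 μL + 3600 μL = 3690 μL total → factor 3690/90 = 41
Overall dilution factor = 2.8182 × 12.308 × 5.5517 × 2 × 41 = 15790

1.58 × 10^4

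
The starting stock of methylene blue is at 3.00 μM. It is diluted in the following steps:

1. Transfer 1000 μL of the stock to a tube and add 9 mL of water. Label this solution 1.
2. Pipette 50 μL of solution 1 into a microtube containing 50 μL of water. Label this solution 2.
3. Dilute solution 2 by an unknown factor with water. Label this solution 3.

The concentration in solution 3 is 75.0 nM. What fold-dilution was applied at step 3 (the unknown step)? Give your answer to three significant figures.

2.00-fold

Step 1: 1000 μL + 9 mL = 10000 μL total → factor 10000/1000 = 10
Step 2: 50 μL + 50 μL = 100 μL total → factor 100/50 = 2
Step 3: unknown factor x
Product of known-step factors = 20
Overall factor = 3.00 μM / (75.0 nM) = 40
x = 40 / 20 = 2.00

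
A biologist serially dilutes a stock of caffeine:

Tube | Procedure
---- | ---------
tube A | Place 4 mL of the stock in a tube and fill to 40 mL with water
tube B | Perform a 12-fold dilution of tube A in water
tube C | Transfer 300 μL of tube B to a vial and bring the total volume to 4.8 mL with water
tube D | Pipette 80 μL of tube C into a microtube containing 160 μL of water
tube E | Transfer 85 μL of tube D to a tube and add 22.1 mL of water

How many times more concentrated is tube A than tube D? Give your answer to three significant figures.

Step 1: 4 mL brought to 40 mL → factor 40/4 = 10
Step 2: 12-fold → factor 12
Step 3: 300 μL brought to 4.8 mL → factor 4800/300 = 16
Step 4: 80 μL + 160 μL = 240 μL total → factor 240/80 = 3
Dilution factor to tube A = 10; to tube D = 5760
[tube A]/[tube D] = (factor to tube D)/(factor to tube A) = 5760/10 = 576

576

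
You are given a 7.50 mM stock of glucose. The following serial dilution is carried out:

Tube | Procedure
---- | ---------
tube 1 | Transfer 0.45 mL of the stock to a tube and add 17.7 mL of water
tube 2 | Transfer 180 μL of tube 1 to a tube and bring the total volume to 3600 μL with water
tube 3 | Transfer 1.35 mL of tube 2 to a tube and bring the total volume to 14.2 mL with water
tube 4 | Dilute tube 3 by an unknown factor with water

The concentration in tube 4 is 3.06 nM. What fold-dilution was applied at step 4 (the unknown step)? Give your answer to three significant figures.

289-fold

Step 1: 0.45 mL + 17.7 mL = 18.15 mL total → factor 18.15/0.45 = 40.333
Step 2: 180 μL brought to 3600 μL → factor 3600/180 = 20
Step 3: 1.35 mL brought to 14.2 mL → factor 14.2/1.35 = 10.519
Step 4: unknown factor x
Product of known-step factors = 8484.9
Overall factor = 7.50 mM / (3.06 nM) = 2.451 × 10^6
x = 2.451 × 10^6 / 8484.9 = 289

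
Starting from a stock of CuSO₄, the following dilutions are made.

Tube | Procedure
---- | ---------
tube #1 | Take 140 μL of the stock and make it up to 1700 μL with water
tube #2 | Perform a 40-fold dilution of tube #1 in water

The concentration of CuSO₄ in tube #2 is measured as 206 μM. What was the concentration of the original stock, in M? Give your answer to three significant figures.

Step 1: 140 μL brought to 1700 μL → factor 1700/140 = 12.143
Step 2: 40-fold → factor 40
Overall dilution factor = 12.143 × 40 = 485.71
Stock = 206 μM × 485.71 = 1.001 × 10^5 μM = 0.100 M

0.100 M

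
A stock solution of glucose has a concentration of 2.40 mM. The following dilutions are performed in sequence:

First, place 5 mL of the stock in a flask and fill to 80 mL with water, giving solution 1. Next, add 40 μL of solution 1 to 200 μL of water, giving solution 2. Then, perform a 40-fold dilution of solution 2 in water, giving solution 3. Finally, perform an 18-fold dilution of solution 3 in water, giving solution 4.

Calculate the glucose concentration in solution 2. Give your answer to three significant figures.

Step 1: 5 mL brought to 80 mL → factor 80/5 = 16
Step 2: 40 μL + 200 μL = 240 μL total → factor 240/40 = 6
Dilution factor through solution 2 = 16 × 6 = 96
[solution 2] = 2.40 mM / 96 = 0.0250 mM

0.0250 mM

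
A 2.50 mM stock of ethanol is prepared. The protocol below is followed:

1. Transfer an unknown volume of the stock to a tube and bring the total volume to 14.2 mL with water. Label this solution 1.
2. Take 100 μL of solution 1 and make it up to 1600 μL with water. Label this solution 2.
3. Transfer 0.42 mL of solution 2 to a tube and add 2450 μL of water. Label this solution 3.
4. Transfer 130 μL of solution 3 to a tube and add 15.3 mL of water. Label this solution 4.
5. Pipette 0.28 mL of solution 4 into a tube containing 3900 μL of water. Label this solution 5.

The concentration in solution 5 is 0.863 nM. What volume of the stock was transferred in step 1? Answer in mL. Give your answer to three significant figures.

0.950 mL

Step 1: v brought to 14.2 mL → factor = 14.2 mL/v
Step 2: 100 μL brought to 1600 μL → factor 1600/100 = 16
Step 3: 0.42 mL + 2450 μL = 2.87 mL total → factor 2.87/0.42 = 6.8333
Step 4: 130 μL + 15.3 mL = 15430 μL total → factor 15430/130 = 118.69
Step 5: 0.28 mL + 3900 μL = 4.18 mL total → factor 4.18/0.28 = 14.929
Product of known-step factors = 1.9373 × 10^5
Overall factor = 2.50 mM / (0.863 nM) = 2.8969 × 10^6
Step-1 factor = 2.8969 × 10^6 / 1.9373 × 10^5 = 14.953
v = 14.2 mL / 14.953 = 0.950 mL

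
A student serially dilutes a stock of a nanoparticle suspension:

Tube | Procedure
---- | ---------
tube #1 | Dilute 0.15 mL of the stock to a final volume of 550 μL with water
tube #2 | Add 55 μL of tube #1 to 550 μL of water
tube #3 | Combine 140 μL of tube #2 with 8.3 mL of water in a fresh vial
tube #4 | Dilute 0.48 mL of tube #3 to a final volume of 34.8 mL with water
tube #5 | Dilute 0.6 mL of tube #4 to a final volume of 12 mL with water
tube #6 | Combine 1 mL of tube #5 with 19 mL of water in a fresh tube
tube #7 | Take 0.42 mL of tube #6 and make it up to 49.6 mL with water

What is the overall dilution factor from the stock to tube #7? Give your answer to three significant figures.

Step 1: 0.15 mL brought to 550 μL → factor 0.55/0.15 = 3.6667
Step 2: 55 μL + 550 μL = 605 μL total → factor 605/55 = 11
Step 3: 140 μL + 8.3 mL = 8440 μL total → factor 8440/140 = 60.286
Step 4: 0.48 mL brought to 34.8 mL → factor 34.8/0.48 = 72.5
Step 5: 0.6 mL brought to 12 mL → factor 12/0.6 = 20
Step 6: 1 mL + 19 mL = 20 mL total → factor 20/1 = 20
Step 7: 0.42 mL brought to 49.6 mL → factor 49.6/0.42 = 118.1
Overall dilution factor = 3.6667 × 11 × 60.286 × 72.5 × 20 × 20 × 118.1 = 8.3274 × 10^9

8.33 × 10^9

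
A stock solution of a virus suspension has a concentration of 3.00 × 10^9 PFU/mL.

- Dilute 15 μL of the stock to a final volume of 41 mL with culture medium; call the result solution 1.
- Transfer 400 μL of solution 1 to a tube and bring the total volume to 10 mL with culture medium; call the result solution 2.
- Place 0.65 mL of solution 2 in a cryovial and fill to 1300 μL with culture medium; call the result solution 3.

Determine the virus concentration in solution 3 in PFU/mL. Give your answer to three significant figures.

Step 1: 15 μL brought to 41 mL → factor 41000/15 = 2733.3
Step 2: 400 μL brought to 10 mL → factor 10000/400 = 25
Step 3: 0.65 mL brought to 1300 μL → factor 1.3/0.65 = 2
Overall dilution factor = 2733.3 × 25 × 2 = 1.3667 × 10^5
Final = 3.00 × 10^9 PFU/mL / 1.3667 × 10^5 = 2.20 × 10^4 PFU/mL

2.20 × 10^4 PFU/mL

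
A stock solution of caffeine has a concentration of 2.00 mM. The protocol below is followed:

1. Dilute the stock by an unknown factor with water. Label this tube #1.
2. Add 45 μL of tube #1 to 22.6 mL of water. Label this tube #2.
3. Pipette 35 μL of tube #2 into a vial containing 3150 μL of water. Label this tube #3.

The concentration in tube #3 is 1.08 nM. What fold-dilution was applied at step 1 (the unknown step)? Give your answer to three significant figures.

Step 1: unknown factor x
Step 2: 45 μL + 22.6 mL = 22645 μL total → factor 22645/45 = 503.22
Step 3: 35 μL + 3150 μL = 3185 μL total → factor 3185/35 = 91
Product of known-step factors = 45793
Overall factor = 2.00 mM / (1.08 nM) = 1.8519 × 10^6
x = 1.8519 × 10^6 / 45793 = 40.4

40.4-fold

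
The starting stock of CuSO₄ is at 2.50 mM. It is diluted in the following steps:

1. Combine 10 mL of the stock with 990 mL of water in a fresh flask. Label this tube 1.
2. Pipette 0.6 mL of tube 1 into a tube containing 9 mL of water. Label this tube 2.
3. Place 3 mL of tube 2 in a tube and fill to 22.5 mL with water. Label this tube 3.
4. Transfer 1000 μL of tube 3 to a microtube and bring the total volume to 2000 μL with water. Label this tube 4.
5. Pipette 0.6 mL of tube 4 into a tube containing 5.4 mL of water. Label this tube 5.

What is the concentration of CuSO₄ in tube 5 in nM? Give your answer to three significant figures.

10.4 nM

Step 1: 10 mL + 990 mL = 1000 mL total → factor 1000/10 = 100
Step 2: 0.6 mL + 9 mL = 9.6 mL total → factor 9.6/0.6 = 16
Step 3: 3 mL brought to 22.5 mL → factor 22.5/3 = 7.5
Step 4: 1000 μL brought to 2000 μL → factor 2000/1000 = 2
Step 5: 0.6 mL + 5.4 mL = 6 mL total → factor 6/0.6 = 10
Overall dilution factor = 100 × 16 × 7.5 × 2 × 10 = 2.4 × 10^5
Final = 2.50 mM / 2.4 × 10^5 = 1.042 × 10^-5 mM = 10.4 nM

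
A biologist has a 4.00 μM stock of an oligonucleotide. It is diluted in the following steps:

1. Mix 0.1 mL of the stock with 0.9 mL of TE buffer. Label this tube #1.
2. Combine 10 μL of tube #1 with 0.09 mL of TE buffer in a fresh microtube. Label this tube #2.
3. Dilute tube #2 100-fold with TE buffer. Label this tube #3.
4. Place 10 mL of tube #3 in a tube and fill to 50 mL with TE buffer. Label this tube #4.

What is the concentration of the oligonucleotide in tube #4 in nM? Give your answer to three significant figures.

0.0800 nM

Step 1: 0.1 mL + 0.9 mL = 1 mL total → factor 1/0.1 = 10
Step 2: 10 μL + 0.09 mL = 100 μL total → factor 100/10 = 10
Step 3: 100-fold → factor 100
Step 4: 10 mL brought to 50 mL → factor 50/10 = 5
Overall dilution factor = 10 × 10 × 100 × 5 = 50000
Final = 4.00 μM / 50000 = 8.000 × 10^-5 μM = 0.0800 nM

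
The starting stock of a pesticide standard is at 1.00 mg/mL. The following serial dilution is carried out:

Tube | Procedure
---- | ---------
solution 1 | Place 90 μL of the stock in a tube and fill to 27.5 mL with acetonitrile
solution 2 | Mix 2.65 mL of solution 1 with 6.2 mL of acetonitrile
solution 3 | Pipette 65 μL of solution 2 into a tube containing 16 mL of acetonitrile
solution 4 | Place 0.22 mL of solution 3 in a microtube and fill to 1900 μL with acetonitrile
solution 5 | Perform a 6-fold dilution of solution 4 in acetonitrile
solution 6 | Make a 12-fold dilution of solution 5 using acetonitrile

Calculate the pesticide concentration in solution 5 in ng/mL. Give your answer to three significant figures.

Step 1: 90 μL brought to 27.5 mL → factor 27500/90 = 305.56
Step 2: 2.65 mL + 6.2 mL = 8.85 mL total → factor 8.85/2.65 = 3.3396
Step 3: 65 μL + 16 mL = 16065 μL total → factor 16065/65 = 247.15
Step 4: 0.22 mL brought to 1900 μL → factor 1.9/0.22 = 8.6364
Step 5: 6-fold → factor 6
Dilution factor through solution 5 = 305.56 × 3.3396 × 247.15 × 8.6364 × 6 = 1.3069 × 10^7
[solution 5] = 1.00 mg/mL / 1.3069 × 10^7 = 7.652 × 10^-8 mg/mL = 0.0765 ng/mL

0.0765 ng/mL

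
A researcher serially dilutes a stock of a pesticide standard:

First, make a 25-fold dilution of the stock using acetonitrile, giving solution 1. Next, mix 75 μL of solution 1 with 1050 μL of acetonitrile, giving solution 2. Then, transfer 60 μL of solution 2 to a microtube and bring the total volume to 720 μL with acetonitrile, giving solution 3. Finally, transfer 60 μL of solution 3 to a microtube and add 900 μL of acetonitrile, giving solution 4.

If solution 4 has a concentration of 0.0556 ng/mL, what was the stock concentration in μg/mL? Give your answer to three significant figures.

Step 1: 25-fold → factor 25
Step 2: 75 μL + 1050 μL = 1125 μL total → factor 1125/75 = 15
Step 3: 60 μL brought to 720 μL → factor 720/60 = 12
Step 4: 60 μL + 900 μL = 960 μL total → factor 960/60 = 16
Overall dilution factor = 25 × 15 × 12 × 16 = 72000
Stock = 0.0556 ng/mL × 72000 = 4003 ng/mL = 4.00 μg/mL

4.00 μg/mL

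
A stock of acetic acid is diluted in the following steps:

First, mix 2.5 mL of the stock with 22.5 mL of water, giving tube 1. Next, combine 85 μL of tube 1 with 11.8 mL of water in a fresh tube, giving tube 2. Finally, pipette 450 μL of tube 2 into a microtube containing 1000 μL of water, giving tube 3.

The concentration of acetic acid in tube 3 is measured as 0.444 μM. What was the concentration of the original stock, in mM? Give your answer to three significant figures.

Step 1: 2.5 mL + 22.5 mL = 25 mL total → factor 25/2.5 = 10
Step 2: 85 μL + 11.8 mL = 11885 μL total → factor 11885/85 = 139.82
Step 3: 450 μL + 1000 μL = 1450 μL total → factor 1450/450 = 3.2222
Overall dilution factor = 10 × 139.82 × 3.2222 = 4505.4
Stock = 0.444 μM × 4505.4 = 2000 μM = 2.00 mM

2.00 mM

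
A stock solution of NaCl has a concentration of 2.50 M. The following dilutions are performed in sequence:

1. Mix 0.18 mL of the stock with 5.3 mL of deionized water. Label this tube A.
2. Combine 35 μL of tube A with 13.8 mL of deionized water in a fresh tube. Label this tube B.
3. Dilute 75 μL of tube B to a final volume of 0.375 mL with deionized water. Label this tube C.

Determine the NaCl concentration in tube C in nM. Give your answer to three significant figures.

Step 1: 0.18 mL + 5.3 mL = 5.48 mL total → factor 5.48/0.18 = 30.444
Step 2: 35 μL + 13.8 mL = 13835 μL total → factor 13835/35 = 395.29
Step 3: 75 μL brought to 0.375 mL → factor 375/75 = 5
Overall dilution factor = 30.444 × 395.29 × 5 = 60171
Final = 2.50 M / 60171 = 4.155 × 10^-5 M = 4.15 × 10^4 nM

4.15 × 10^4 nM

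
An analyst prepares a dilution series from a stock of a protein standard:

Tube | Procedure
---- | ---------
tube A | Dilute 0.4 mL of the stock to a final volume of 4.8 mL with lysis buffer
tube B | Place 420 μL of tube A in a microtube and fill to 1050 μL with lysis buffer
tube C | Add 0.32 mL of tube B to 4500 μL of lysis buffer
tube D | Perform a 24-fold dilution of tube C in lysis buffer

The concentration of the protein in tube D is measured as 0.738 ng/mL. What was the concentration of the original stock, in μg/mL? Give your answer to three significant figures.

8.00 μg/mL

Step 1: 0.4 mL brought to 4.8 mL → factor 4.8/0.4 = 12
Step 2: 420 μL brought to 1050 μL → factor 1050/420 = 2.5
Step 3: 0.32 mL + 4500 μL = 4.82 mL total → factor 4.82/0.32 = 15.062
Step 4: 24-fold → factor 24
Overall dilution factor = 12 × 2.5 × 15.062 × 24 = 10845
Stock = 0.738 ng/mL × 10845 = 8004 ng/mL = 8.00 μg/mL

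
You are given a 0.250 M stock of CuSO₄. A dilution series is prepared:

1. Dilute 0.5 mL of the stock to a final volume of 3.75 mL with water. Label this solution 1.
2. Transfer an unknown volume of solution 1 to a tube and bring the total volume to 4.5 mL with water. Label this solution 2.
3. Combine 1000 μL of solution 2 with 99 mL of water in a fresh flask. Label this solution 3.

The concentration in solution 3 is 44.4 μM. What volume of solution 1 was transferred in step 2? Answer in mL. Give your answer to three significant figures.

Step 1: 0.5 mL brought to 3.75 mL → factor 3.75/0.5 = 7.5
Step 2: v brought to 4.5 mL → factor = 4.5 mL/v
Step 3: 1000 μL + 99 mL = 1 × 10^5 μL total → factor 1 × 10^5/1000 = 100
Product of known-step factors = 750
Overall factor = 0.250 M / (44.4 μM) = 5630.6
Step-2 factor = 5630.6 / 750 = 7.5075
v = 4.5 mL / 7.5075 = 0.599 mL

0.599 mL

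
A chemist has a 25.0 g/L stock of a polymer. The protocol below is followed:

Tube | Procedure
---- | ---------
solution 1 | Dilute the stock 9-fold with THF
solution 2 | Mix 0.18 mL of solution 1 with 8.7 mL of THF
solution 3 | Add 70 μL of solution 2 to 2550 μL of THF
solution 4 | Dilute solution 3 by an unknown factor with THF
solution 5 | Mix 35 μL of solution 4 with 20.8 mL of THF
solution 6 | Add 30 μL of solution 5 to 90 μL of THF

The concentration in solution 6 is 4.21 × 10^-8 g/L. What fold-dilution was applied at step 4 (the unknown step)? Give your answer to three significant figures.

Step 1: 9-fold → factor 9
Step 2: 0.18 mL + 8.7 mL = 8.88 mL total → factor 8.88/0.18 = 49.333
Step 3: 70 μL + 2550 μL = 2620 μL total → factor 2620/70 = 37.429
Step 4: unknown factor x
Step 5: 35 μL + 20.8 mL = 20835 μL total → factor 20835/35 = 595.29
Step 6: 30 μL + 90 μL = 120 μL total → factor 120/30 = 4
Product of known-step factors = 3.9571 × 10^7
Overall factor = 25.0 g/L / (4.21 × 10^-8 g/L) = 5.9382 × 10^8
x = 5.9382 × 10^8 / 3.9571 × 10^7 = 15.0

15.0-fold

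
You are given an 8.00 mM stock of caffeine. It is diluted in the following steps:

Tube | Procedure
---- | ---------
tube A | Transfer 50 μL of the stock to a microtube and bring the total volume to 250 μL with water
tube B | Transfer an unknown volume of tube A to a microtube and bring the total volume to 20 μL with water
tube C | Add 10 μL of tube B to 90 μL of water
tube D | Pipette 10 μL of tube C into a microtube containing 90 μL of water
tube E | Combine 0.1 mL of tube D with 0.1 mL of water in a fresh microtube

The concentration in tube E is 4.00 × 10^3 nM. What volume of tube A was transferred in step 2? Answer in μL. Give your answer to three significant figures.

Step 1: 50 μL brought to 250 μL → factor 250/50 = 5
Step 2: v brought to 20 μL → factor = 20 μL/v
Step 3: 10 μL + 90 μL = 100 μL total → factor 100/10 = 10
Step 4: 10 μL + 90 μL = 100 μL total → factor 100/10 = 10
Step 5: 0.1 mL + 0.1 mL = 0.2 mL total → factor 0.2/0.1 = 2
Product of known-step factors = 1000
Overall factor = 8.00 mM / (4.00 × 10^3 nM) = 2000
Step-2 factor = 2000 / 1000 = 2
v = 20 μL / 2 = 10.0 μL

10.0 μL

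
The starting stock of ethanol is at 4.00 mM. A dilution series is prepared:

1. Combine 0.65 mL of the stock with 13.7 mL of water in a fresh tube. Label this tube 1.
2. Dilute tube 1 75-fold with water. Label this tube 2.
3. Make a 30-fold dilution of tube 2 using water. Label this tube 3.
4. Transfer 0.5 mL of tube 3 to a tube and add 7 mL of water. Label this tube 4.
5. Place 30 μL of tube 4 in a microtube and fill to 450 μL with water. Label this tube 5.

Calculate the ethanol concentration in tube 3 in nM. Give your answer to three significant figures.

80.5 nM

Step 1: 0.65 mL + 13.7 mL = 14.35 mL total → factor 14.35/0.65 = 22.077
Step 2: 75-fold → factor 75
Step 3: 30-fold → factor 30
Dilution factor through tube 3 = 22.077 × 75 × 30 = 49673
[tube 3] = 4.00 mM / 49673 = 8.053 × 10^-5 mM = 80.5 nM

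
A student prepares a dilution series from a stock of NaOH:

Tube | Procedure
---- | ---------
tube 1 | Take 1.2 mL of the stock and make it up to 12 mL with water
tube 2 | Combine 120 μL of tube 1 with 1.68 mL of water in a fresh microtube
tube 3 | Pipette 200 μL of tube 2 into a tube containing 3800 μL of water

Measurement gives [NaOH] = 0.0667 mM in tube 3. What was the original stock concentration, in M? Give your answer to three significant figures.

0.200 M

Step 1: 1.2 mL brought to 12 mL → factor 12/1.2 = 10
Step 2: 120 μL + 1.68 mL = 1800 μL total → factor 1800/120 = 15
Step 3: 200 μL + 3800 μL = 4000 μL total → factor 4000/200 = 20
Overall dilution factor = 10 × 15 × 20 = 3000
Stock = 0.0667 mM × 3000 = 200.1 mM = 0.200 M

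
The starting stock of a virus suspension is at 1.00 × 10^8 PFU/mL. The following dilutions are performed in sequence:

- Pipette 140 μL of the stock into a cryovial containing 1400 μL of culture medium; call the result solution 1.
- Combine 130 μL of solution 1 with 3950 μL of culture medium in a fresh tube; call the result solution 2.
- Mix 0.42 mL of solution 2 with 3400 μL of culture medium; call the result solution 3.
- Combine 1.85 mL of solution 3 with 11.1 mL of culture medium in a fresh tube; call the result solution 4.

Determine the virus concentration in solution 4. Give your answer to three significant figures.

Step 1: 140 μL + 1400 μL = 1540 μL total → factor 1540/140 = 11
Step 2: 130 μL + 3950 μL = 4080 μL total → factor 4080/130 = 31.385
Step 3: 0.42 mL + 3400 μL = 3.82 mL total → factor 3.82/0.42 = 9.0952
Step 4: 1.85 mL + 11.1 mL = 12.95 mL total → factor 12.95/1.85 = 7
Overall dilution factor = 11 × 31.385 × 9.0952 × 7 = 21980
Final = 1.00 × 10^8 PFU/mL / 21980 = 4.55 × 10^3 PFU/mL

4.55 × 10^3 PFU/mL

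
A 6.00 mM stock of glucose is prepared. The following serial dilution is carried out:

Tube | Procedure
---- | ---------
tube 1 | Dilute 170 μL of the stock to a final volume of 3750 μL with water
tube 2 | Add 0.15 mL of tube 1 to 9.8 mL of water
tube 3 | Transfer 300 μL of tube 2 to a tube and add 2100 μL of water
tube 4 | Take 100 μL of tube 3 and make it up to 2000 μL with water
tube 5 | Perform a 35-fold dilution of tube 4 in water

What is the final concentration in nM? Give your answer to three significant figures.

0.732 nM

Step 1: 170 μL brought to 3750 μL → factor 3750/170 = 22.059
Step 2: 0.15 mL + 9.8 mL = 9.95 mL total → factor 9.95/0.15 = 66.333
Step 3: 300 μL + 2100 μL = 2400 μL total → factor 2400/300 = 8
Step 4: 100 μL brought to 2000 μL → factor 2000/100 = 20
Step 5: 35-fold → factor 35
Overall dilution factor = 22.059 × 66.333 × 8 × 20 × 35 = 8.1941 × 10^6
Final = 6.00 mM / 8.1941 × 10^6 = 7.322 × 10^-7 mM = 0.732 nM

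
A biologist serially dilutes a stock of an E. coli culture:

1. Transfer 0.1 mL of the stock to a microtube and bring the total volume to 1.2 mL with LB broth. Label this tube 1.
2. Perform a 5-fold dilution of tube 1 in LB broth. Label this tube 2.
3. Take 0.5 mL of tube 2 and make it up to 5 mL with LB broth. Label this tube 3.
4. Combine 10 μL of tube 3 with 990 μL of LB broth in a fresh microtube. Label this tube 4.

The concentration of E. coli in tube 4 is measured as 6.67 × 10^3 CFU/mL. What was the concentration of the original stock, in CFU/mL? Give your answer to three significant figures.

Step 1: 0.1 mL brought to 1.2 mL → factor 1.2/0.1 = 12
Step 2: 5-fold → factor 5
Step 3: 0.5 mL brought to 5 mL → factor 5/0.5 = 10
Step 4: 10 μL + 990 μL = 1000 μL total → factor 1000/10 = 100
Overall dilution factor = 12 × 5 × 10 × 100 = 60000
Stock = 6.67 × 10^3 CFU/mL × 60000 = 4.00 × 10^8 CFU/mL

4.00 × 10^8 CFU/mL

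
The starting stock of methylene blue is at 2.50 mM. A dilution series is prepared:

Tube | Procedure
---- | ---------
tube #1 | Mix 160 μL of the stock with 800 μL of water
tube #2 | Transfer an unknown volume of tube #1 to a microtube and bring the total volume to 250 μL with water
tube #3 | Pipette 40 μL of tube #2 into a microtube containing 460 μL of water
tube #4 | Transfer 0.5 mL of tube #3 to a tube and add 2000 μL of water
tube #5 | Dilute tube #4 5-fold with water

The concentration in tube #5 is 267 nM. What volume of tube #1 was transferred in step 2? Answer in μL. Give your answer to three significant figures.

50.1 μL

Step 1: 160 μL + 800 μL = 960 μL total → factor 960/160 = 6
Step 2: v brought to 250 μL → factor = 250 μL/v
Step 3: 40 μL + 460 μL = 500 μL total → factor 500/40 = 12.5
Step 4: 0.5 mL + 2000 μL = 2.5 mL total → factor 2.5/0.5 = 5
Step 5: 5-fold → factor 5
Product of known-step factors = 1875
Overall factor = 2.50 mM / (267 nM) = 9363.3
Step-2 factor = 9363.3 / 1875 = 4.9938
v = 250 μL / 4.9938 = 50.1 μL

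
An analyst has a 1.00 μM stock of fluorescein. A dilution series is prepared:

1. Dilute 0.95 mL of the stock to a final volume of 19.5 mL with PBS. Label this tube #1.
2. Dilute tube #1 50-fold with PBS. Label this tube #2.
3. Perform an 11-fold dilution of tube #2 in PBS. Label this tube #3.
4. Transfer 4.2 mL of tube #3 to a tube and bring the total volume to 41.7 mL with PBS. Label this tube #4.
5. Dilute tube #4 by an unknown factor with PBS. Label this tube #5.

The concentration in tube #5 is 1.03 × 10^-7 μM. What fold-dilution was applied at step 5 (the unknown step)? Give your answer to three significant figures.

86.6-fold

Step 1: 0.95 mL brought to 19.5 mL → factor 19.5/0.95 = 20.526
Step 2: 50-fold → factor 50
Step 3: 11-fold → factor 11
Step 4: 4.2 mL brought to 41.7 mL → factor 41.7/4.2 = 9.9286
Step 5: unknown factor x
Product of known-step factors = 1.1209 × 10^5
Overall factor = 1.00 μM / (1.03 × 10^-7 μM) = 9.7087 × 10^6
x = 9.7087 × 10^6 / 1.1209 × 10^5 = 86.6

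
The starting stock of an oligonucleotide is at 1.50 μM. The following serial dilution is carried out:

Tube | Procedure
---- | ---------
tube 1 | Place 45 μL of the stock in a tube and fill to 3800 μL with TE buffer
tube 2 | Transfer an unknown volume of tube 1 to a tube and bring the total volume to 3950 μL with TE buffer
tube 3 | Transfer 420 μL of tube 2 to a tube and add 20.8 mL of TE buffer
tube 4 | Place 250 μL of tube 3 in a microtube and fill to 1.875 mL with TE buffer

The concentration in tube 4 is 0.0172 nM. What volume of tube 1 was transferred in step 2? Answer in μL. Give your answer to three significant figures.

1.45 × 10^3 μL

Step 1: 45 μL brought to 3800 μL → factor 3800/45 = 84.444
Step 2: v brought to 3950 μL → factor = 3950 μL/v
Step 3: 420 μL + 20.8 mL = 21220 μL total → factor 21220/420 = 50.524
Step 4: 250 μL brought to 1.875 mL → factor 1875/250 = 7.5
Product of known-step factors = 31998
Overall factor = 1.50 μM / (0.0172 nM) = 87209
Step-2 factor = 87209 / 31998 = 2.7254
v = 3950 μL / 2.7254 = 1.45 × 10^3 μL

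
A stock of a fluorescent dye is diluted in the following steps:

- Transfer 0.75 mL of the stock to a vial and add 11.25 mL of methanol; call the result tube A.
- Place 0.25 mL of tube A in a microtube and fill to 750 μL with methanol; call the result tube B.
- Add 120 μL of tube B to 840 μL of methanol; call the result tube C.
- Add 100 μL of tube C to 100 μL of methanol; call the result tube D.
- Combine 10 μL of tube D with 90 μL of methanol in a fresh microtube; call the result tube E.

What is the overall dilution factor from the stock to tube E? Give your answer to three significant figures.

7.68 × 10^3

Step 1: 0.75 mL + 11.25 mL = 12 mL total → factor 12/0.75 = 16
Step 2: 0.25 mL brought to 750 μL → factor 0.75/0.25 = 3
Step 3: 120 μL + 840 μL = 960 μL total → factor 960/120 = 8
Step 4: 100 μL + 100 μL = 200 μL total → factor 200/100 = 2
Step 5: 10 μL + 90 μL = 100 μL total → factor 100/10 = 10
Overall dilution factor = 16 × 3 × 8 × 2 × 10 = 7680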